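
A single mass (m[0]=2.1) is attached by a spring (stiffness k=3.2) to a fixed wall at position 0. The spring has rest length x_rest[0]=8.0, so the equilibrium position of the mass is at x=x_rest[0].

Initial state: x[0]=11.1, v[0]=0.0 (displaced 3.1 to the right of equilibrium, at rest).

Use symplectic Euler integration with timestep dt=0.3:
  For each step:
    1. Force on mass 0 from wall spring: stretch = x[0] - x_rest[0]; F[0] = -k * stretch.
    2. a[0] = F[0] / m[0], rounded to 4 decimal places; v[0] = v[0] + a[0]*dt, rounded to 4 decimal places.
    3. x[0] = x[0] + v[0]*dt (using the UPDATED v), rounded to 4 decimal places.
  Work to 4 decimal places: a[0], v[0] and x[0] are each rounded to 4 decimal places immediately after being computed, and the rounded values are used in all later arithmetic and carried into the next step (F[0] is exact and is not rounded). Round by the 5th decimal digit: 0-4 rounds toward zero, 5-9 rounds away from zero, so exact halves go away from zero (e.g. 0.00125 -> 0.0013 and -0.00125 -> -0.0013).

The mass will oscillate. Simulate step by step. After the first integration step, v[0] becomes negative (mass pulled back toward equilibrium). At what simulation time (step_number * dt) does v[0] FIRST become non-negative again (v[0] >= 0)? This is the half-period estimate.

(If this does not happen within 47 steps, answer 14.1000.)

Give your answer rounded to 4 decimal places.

Step 0: x=[11.1000] v=[0.0000]
Step 1: x=[10.6749] v=[-1.4171]
Step 2: x=[9.8829] v=[-2.6399]
Step 3: x=[8.8327] v=[-3.5007]
Step 4: x=[7.6683] v=[-3.8814]
Step 5: x=[6.5494] v=[-3.7298]
Step 6: x=[5.6294] v=[-3.0667]
Step 7: x=[5.0345] v=[-1.9830]
Step 8: x=[4.8463] v=[-0.6273]
Step 9: x=[5.0906] v=[0.8144]
First v>=0 after going negative at step 9, time=2.7000

Answer: 2.7000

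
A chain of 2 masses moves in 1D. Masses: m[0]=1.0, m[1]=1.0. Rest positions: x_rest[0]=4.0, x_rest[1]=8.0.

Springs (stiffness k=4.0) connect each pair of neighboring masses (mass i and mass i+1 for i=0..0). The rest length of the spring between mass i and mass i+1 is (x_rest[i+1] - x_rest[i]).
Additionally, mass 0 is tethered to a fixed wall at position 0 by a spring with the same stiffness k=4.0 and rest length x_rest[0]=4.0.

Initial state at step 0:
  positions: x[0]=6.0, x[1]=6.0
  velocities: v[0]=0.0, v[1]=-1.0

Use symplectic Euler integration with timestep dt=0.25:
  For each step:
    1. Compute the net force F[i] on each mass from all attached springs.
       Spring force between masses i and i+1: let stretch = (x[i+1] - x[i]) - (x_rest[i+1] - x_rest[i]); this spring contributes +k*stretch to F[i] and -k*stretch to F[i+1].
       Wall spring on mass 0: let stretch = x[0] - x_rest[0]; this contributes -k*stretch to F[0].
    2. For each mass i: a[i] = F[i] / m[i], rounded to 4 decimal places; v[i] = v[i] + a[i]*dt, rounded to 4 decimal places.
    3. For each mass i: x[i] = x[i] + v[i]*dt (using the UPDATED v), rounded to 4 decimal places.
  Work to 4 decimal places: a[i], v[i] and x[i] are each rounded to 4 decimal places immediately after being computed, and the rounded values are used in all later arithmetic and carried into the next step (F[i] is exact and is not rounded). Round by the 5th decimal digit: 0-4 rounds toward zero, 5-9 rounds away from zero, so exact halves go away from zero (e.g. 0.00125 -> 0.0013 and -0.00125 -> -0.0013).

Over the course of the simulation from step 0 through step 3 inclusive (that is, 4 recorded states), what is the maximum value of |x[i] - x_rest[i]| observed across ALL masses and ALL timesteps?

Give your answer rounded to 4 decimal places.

Step 0: x=[6.0000 6.0000] v=[0.0000 -1.0000]
Step 1: x=[4.5000 6.7500] v=[-6.0000 3.0000]
Step 2: x=[2.4375 7.9375] v=[-8.2500 4.7500]
Step 3: x=[1.1406 8.7500] v=[-5.1875 3.2500]
Max displacement = 2.8594

Answer: 2.8594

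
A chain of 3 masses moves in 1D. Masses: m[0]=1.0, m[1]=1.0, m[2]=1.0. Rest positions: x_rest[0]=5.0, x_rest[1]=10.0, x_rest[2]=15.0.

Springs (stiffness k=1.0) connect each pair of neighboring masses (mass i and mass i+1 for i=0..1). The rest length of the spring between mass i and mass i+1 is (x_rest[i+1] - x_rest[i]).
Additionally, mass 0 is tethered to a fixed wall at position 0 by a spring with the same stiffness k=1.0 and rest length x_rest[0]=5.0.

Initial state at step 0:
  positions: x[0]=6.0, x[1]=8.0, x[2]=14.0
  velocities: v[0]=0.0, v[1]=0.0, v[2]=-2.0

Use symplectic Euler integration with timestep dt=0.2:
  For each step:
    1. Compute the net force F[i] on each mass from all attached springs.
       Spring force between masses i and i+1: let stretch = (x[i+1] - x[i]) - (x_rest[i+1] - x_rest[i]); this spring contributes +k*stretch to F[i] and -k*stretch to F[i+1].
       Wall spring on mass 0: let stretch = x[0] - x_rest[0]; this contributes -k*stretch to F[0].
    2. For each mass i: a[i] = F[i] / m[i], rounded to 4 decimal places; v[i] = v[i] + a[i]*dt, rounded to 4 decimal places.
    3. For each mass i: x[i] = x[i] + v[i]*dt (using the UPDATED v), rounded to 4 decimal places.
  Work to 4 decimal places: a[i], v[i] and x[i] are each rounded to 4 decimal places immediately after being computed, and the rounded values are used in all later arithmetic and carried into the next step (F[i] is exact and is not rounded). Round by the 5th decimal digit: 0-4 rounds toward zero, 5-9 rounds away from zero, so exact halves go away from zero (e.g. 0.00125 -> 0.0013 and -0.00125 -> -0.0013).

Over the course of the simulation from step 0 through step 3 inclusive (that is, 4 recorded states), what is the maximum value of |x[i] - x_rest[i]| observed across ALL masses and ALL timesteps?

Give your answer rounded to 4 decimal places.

Answer: 2.3384

Derivation:
Step 0: x=[6.0000 8.0000 14.0000] v=[0.0000 0.0000 -2.0000]
Step 1: x=[5.8400 8.1600 13.5600] v=[-0.8000 0.8000 -2.2000]
Step 2: x=[5.5392 8.4432 13.1040] v=[-1.5040 1.4160 -2.2800]
Step 3: x=[5.1330 8.7967 12.6616] v=[-2.0310 1.7674 -2.2122]
Max displacement = 2.3384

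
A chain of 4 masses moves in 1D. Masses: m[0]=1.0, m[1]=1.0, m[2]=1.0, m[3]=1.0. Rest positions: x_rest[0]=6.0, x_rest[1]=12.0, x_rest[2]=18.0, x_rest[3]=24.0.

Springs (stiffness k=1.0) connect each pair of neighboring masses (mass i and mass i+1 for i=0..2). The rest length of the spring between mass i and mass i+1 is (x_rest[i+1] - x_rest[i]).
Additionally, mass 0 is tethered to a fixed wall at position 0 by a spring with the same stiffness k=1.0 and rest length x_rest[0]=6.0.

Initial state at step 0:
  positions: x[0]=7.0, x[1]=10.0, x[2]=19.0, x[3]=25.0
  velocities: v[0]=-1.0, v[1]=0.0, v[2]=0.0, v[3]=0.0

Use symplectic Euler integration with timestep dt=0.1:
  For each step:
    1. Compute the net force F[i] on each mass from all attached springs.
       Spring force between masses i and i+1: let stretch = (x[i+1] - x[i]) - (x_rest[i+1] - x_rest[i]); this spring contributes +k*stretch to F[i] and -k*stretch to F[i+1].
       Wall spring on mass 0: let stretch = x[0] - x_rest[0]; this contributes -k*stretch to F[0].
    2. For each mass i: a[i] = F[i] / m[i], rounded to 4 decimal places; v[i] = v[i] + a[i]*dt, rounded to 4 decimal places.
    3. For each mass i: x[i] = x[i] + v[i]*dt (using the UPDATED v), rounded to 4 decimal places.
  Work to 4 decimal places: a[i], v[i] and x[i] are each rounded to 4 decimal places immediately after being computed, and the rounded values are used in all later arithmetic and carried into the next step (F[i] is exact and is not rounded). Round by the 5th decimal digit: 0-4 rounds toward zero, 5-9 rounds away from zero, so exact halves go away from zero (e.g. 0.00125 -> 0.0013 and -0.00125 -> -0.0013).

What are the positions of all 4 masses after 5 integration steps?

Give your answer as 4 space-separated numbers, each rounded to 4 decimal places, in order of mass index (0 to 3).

Answer: 5.9867 10.8161 18.5905 24.9899

Derivation:
Step 0: x=[7.0000 10.0000 19.0000 25.0000] v=[-1.0000 0.0000 0.0000 0.0000]
Step 1: x=[6.8600 10.0600 18.9700 25.0000] v=[-1.4000 0.6000 -0.3000 0.0000]
Step 2: x=[6.6834 10.1771 18.9112 24.9997] v=[-1.7660 1.1710 -0.5880 -0.0030]
Step 3: x=[6.4749 10.3466 18.8259 24.9985] v=[-2.0850 1.6950 -0.8526 -0.0119]
Step 4: x=[6.2404 10.5622 18.7176 24.9956] v=[-2.3453 2.1558 -1.0833 -0.0292]
Step 5: x=[5.9867 10.8161 18.5905 24.9899] v=[-2.5372 2.5392 -1.2710 -0.0570]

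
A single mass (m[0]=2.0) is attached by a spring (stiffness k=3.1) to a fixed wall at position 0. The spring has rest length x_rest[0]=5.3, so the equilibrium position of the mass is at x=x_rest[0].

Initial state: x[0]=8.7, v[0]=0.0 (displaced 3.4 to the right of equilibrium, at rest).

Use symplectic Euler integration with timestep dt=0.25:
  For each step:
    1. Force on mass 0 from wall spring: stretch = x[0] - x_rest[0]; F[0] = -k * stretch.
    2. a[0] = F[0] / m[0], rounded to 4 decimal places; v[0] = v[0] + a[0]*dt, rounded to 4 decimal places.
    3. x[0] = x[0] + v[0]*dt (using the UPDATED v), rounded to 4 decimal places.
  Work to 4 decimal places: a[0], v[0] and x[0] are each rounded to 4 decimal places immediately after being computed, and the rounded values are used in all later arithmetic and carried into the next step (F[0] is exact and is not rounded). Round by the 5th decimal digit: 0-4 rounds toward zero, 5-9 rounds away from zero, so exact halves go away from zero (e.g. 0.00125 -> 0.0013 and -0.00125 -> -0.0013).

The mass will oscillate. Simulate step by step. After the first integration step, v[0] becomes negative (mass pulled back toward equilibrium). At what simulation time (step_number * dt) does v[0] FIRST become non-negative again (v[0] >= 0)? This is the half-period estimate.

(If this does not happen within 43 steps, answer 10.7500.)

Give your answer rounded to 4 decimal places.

Answer: 2.7500

Derivation:
Step 0: x=[8.7000] v=[0.0000]
Step 1: x=[8.3706] v=[-1.3175]
Step 2: x=[7.7438] v=[-2.5074]
Step 3: x=[6.8802] v=[-3.4544]
Step 4: x=[5.8635] v=[-4.0667]
Step 5: x=[4.7922] v=[-4.2851]
Step 6: x=[3.7701] v=[-4.0883]
Step 7: x=[2.8962] v=[-3.4955]
Step 8: x=[2.2552] v=[-2.5640]
Step 9: x=[1.9092] v=[-1.3842]
Step 10: x=[1.8916] v=[-0.0703]
Step 11: x=[2.2042] v=[1.2505]
First v>=0 after going negative at step 11, time=2.7500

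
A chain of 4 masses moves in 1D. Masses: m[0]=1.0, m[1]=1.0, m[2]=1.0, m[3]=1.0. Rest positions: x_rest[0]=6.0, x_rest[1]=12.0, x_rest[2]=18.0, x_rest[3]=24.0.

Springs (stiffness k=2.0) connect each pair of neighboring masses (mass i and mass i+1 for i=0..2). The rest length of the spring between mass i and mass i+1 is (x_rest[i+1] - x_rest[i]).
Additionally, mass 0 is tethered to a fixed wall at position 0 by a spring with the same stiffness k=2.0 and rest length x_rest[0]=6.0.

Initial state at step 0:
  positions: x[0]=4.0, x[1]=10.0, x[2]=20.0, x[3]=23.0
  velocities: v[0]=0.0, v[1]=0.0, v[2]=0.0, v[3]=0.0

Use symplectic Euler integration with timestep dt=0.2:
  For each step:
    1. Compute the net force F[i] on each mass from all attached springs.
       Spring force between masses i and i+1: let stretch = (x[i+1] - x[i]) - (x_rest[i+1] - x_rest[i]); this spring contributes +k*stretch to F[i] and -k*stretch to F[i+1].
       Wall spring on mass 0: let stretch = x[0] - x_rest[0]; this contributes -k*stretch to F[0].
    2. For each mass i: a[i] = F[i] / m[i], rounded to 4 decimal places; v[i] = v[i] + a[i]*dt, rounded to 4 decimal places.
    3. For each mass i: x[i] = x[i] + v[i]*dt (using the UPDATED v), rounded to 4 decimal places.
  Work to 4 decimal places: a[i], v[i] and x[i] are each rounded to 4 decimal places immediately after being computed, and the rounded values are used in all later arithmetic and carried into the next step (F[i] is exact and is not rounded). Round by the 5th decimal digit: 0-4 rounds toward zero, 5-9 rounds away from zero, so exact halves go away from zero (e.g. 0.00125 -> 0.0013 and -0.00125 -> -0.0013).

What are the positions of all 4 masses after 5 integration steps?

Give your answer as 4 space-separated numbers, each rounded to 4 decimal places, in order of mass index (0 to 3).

Answer: 6.2395 12.5004 15.4465 24.7700

Derivation:
Step 0: x=[4.0000 10.0000 20.0000 23.0000] v=[0.0000 0.0000 0.0000 0.0000]
Step 1: x=[4.1600 10.3200 19.4400 23.2400] v=[0.8000 1.6000 -2.8000 1.2000]
Step 2: x=[4.4800 10.8768 18.4544 23.6560] v=[1.6000 2.7840 -4.9280 2.0800]
Step 3: x=[4.9533 11.5281 17.2787 24.1359] v=[2.3667 3.2563 -5.8784 2.3994]
Step 4: x=[5.5564 12.1134 16.1915 24.5472] v=[3.0153 2.9266 -5.4358 2.0565]
Step 5: x=[6.2395 12.5004 15.4465 24.7700] v=[3.4155 1.9350 -3.7248 1.1142]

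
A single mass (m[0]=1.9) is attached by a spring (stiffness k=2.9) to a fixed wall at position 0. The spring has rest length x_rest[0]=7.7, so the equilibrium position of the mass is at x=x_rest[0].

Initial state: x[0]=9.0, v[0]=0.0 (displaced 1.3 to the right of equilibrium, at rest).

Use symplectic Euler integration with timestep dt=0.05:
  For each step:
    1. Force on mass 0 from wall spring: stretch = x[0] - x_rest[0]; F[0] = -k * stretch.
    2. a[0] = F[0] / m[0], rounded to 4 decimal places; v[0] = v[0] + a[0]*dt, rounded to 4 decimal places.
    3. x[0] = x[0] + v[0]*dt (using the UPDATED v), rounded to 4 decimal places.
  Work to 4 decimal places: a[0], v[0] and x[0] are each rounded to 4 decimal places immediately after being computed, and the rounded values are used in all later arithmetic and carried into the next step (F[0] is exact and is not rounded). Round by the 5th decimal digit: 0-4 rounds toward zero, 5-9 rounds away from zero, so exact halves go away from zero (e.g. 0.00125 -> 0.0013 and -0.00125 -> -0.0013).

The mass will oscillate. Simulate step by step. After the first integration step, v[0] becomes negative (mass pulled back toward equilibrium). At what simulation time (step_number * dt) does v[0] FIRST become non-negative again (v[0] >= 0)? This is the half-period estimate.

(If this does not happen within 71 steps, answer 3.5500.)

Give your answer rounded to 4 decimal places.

Answer: 2.5500

Derivation:
Step 0: x=[9.0000] v=[0.0000]
Step 1: x=[8.9950] v=[-0.0992]
Step 2: x=[8.9851] v=[-0.1980]
Step 3: x=[8.9703] v=[-0.2961]
Step 4: x=[8.9507] v=[-0.3930]
Step 5: x=[8.9263] v=[-0.4885]
Step 6: x=[8.8972] v=[-0.5821]
Step 7: x=[8.8635] v=[-0.6735]
Step 8: x=[8.8254] v=[-0.7623]
Step 9: x=[8.7830] v=[-0.8482]
Step 10: x=[8.7365] v=[-0.9309]
Step 11: x=[8.6860] v=[-1.0100]
Step 12: x=[8.6317] v=[-1.0852]
Step 13: x=[8.5739] v=[-1.1563]
Step 14: x=[8.5128] v=[-1.2230]
Step 15: x=[8.4486] v=[-1.2850]
Step 16: x=[8.3815] v=[-1.3421]
Step 17: x=[8.3118] v=[-1.3941]
Step 18: x=[8.2398] v=[-1.4408]
Step 19: x=[8.1657] v=[-1.4820]
Step 20: x=[8.0898] v=[-1.5175]
Step 21: x=[8.0124] v=[-1.5473]
Step 22: x=[7.9338] v=[-1.5711]
Step 23: x=[7.8544] v=[-1.5889]
Step 24: x=[7.7744] v=[-1.6007]
Step 25: x=[7.6941] v=[-1.6064]
Step 26: x=[7.6138] v=[-1.6060]
Step 27: x=[7.5338] v=[-1.5994]
Step 28: x=[7.4545] v=[-1.5867]
Step 29: x=[7.3761] v=[-1.5680]
Step 30: x=[7.2989] v=[-1.5433]
Step 31: x=[7.2233] v=[-1.5127]
Step 32: x=[7.1495] v=[-1.4763]
Step 33: x=[7.0778] v=[-1.4343]
Step 34: x=[7.0085] v=[-1.3868]
Step 35: x=[6.9418] v=[-1.3340]
Step 36: x=[6.8780] v=[-1.2761]
Step 37: x=[6.8173] v=[-1.2134]
Step 38: x=[6.7600] v=[-1.1460]
Step 39: x=[6.7063] v=[-1.0743]
Step 40: x=[6.6564] v=[-0.9985]
Step 41: x=[6.6105] v=[-0.9189]
Step 42: x=[6.5687] v=[-0.8358]
Step 43: x=[6.5312] v=[-0.7495]
Step 44: x=[6.4982] v=[-0.6603]
Step 45: x=[6.4698] v=[-0.5686]
Step 46: x=[6.4461] v=[-0.4747]
Step 47: x=[6.4272] v=[-0.3790]
Step 48: x=[6.4131] v=[-0.2819]
Step 49: x=[6.4039] v=[-0.1837]
Step 50: x=[6.3997] v=[-0.0848]
Step 51: x=[6.4004] v=[0.0144]
First v>=0 after going negative at step 51, time=2.5500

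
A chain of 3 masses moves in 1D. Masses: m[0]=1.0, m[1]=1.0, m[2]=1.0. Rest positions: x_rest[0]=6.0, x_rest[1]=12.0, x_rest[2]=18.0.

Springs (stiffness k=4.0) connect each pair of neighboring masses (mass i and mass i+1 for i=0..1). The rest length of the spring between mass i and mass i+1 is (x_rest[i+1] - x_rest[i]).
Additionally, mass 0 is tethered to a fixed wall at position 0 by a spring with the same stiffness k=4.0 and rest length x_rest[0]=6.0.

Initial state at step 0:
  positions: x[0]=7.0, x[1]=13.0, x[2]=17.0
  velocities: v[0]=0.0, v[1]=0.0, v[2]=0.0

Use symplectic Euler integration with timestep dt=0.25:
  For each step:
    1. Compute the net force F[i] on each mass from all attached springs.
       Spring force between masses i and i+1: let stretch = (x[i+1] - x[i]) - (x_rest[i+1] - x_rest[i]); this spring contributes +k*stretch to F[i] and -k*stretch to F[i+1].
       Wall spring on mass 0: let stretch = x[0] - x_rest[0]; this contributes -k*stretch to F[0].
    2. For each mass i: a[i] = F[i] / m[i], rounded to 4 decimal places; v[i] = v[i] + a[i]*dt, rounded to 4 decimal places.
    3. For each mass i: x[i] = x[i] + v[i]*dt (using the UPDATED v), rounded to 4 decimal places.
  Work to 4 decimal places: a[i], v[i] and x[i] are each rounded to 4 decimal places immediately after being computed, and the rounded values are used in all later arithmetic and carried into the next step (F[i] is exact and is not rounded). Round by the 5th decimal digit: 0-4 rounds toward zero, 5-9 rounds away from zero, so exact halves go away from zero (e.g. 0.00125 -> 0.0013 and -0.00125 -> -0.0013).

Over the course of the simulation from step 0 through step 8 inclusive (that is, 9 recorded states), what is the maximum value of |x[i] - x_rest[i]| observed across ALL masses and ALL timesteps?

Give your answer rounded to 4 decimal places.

Step 0: x=[7.0000 13.0000 17.0000] v=[0.0000 0.0000 0.0000]
Step 1: x=[6.7500 12.5000 17.5000] v=[-1.0000 -2.0000 2.0000]
Step 2: x=[6.2500 11.8125 18.2500] v=[-2.0000 -2.7500 3.0000]
Step 3: x=[5.5781 11.3438 18.8906] v=[-2.6875 -1.8750 2.5625]
Step 4: x=[4.9531 11.3203 19.1445] v=[-2.4999 -0.0939 1.0157]
Step 5: x=[4.6817 11.6611 18.9424] v=[-1.0858 1.3631 -0.8085]
Step 6: x=[4.9847 12.0774 18.4200] v=[1.2119 1.6650 -2.0898]
Step 7: x=[5.8147 12.3061 17.8119] v=[3.3199 0.9149 -2.4324]
Step 8: x=[6.8139 12.2884 17.3274] v=[3.9966 -0.0707 -1.9382]
Max displacement = 1.3183

Answer: 1.3183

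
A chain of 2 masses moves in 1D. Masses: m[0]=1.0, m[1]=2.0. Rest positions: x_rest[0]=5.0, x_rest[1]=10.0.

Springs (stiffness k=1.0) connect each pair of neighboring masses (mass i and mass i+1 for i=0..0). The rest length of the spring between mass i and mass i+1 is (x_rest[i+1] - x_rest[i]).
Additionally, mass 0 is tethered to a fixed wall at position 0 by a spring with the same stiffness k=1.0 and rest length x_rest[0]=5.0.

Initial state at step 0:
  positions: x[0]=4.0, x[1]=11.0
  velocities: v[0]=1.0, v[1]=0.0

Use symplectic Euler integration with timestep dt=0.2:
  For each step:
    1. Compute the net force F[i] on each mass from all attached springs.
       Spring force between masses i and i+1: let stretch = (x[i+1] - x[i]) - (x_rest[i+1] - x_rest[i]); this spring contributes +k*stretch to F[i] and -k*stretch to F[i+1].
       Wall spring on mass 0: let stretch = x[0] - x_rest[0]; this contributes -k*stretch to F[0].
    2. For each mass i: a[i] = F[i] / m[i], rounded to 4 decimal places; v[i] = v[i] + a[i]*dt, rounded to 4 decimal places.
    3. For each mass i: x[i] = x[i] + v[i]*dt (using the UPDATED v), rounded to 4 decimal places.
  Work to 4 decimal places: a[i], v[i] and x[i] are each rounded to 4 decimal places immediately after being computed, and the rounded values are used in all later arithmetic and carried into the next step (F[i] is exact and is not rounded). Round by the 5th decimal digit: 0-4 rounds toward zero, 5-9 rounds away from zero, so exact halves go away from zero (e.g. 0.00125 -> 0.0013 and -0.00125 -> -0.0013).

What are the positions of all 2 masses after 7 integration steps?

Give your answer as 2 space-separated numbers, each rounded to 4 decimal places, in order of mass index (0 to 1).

Answer: 6.8194 10.4047

Derivation:
Step 0: x=[4.0000 11.0000] v=[1.0000 0.0000]
Step 1: x=[4.3200 10.9600] v=[1.6000 -0.2000]
Step 2: x=[4.7328 10.8872] v=[2.0640 -0.3640]
Step 3: x=[5.2025 10.7913] v=[2.3483 -0.4794]
Step 4: x=[5.6876 10.6836] v=[2.4256 -0.5383]
Step 5: x=[6.1451 10.5760] v=[2.2873 -0.5379]
Step 6: x=[6.5340 10.4798] v=[1.9445 -0.4810]
Step 7: x=[6.8194 10.4047] v=[1.4269 -0.3756]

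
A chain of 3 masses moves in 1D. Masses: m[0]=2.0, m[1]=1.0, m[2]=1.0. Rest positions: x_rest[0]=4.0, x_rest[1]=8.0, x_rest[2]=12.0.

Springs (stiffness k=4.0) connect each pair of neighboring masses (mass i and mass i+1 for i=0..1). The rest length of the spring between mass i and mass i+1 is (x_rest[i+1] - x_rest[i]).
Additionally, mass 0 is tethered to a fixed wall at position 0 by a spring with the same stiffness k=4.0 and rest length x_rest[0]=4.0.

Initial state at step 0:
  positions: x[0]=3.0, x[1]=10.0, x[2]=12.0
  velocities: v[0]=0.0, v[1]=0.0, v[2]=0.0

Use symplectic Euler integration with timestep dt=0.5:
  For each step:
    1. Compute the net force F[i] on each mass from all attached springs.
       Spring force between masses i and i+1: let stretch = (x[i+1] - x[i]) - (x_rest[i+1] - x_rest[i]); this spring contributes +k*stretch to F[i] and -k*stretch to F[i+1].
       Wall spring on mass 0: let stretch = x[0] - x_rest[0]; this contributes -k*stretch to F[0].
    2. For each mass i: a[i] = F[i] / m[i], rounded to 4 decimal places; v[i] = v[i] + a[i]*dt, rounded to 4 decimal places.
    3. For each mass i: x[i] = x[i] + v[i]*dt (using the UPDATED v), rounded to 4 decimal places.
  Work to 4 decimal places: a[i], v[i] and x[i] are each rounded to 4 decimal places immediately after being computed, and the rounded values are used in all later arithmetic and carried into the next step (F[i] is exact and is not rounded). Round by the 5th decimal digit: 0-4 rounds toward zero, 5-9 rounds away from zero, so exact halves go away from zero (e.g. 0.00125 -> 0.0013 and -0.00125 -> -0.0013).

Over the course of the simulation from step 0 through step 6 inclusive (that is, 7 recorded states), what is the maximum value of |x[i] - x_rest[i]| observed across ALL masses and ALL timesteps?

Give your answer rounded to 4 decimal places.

Step 0: x=[3.0000 10.0000 12.0000] v=[0.0000 0.0000 0.0000]
Step 1: x=[5.0000 5.0000 14.0000] v=[4.0000 -10.0000 4.0000]
Step 2: x=[4.5000 9.0000 11.0000] v=[-1.0000 8.0000 -6.0000]
Step 3: x=[4.0000 10.5000 10.0000] v=[-1.0000 3.0000 -2.0000]
Step 4: x=[4.7500 5.0000 13.5000] v=[1.5000 -11.0000 7.0000]
Step 5: x=[3.2500 7.7500 12.5000] v=[-3.0000 5.5000 -2.0000]
Step 6: x=[2.3750 10.7500 10.7500] v=[-1.7500 6.0000 -3.5000]
Max displacement = 3.0000

Answer: 3.0000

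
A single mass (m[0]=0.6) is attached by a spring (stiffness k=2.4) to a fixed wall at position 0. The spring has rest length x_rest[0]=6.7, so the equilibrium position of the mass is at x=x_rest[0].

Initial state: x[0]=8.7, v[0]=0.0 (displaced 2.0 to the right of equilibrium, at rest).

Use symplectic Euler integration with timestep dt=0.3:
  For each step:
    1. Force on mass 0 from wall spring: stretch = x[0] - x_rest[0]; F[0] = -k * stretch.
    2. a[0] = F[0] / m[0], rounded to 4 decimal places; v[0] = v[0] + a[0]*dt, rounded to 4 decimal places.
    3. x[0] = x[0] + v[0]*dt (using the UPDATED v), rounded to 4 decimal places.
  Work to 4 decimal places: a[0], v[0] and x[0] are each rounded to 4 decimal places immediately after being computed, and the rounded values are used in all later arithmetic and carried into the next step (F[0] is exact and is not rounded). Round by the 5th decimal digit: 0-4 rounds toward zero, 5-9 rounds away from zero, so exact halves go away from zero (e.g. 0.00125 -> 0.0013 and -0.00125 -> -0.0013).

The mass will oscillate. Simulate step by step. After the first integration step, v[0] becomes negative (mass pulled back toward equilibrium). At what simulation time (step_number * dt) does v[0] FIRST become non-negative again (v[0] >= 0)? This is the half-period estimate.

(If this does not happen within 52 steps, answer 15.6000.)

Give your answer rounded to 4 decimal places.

Answer: 1.8000

Derivation:
Step 0: x=[8.7000] v=[0.0000]
Step 1: x=[7.9800] v=[-2.4000]
Step 2: x=[6.7992] v=[-3.9360]
Step 3: x=[5.5827] v=[-4.0550]
Step 4: x=[4.7684] v=[-2.7142]
Step 5: x=[4.6495] v=[-0.3963]
Step 6: x=[5.2688] v=[2.0643]
First v>=0 after going negative at step 6, time=1.8000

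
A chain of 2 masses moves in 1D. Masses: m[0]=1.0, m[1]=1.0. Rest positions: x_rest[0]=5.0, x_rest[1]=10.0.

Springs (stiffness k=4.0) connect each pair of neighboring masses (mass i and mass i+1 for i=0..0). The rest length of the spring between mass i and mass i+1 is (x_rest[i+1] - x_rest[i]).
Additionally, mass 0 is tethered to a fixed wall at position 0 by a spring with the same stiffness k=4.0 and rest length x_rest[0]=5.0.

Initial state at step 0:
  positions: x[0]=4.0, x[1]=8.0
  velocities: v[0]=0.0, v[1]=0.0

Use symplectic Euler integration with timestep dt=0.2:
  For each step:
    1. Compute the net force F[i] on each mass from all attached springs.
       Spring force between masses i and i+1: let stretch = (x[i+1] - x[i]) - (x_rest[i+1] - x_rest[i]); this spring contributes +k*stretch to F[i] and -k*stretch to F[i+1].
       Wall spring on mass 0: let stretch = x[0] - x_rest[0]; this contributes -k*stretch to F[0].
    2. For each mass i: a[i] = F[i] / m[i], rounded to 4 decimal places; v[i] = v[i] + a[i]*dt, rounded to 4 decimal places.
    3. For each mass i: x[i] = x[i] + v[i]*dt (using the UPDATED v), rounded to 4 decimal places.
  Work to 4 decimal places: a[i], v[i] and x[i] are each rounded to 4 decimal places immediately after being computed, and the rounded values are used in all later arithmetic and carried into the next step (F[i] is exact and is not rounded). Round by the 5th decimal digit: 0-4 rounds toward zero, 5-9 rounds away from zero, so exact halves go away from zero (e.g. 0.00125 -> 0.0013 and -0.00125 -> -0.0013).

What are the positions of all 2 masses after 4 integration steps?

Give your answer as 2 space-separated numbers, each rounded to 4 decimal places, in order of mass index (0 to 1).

Answer: 4.3032 9.2701

Derivation:
Step 0: x=[4.0000 8.0000] v=[0.0000 0.0000]
Step 1: x=[4.0000 8.1600] v=[0.0000 0.8000]
Step 2: x=[4.0256 8.4544] v=[0.1280 1.4720]
Step 3: x=[4.1157 8.8402] v=[0.4506 1.9290]
Step 4: x=[4.3032 9.2701] v=[0.9376 2.1494]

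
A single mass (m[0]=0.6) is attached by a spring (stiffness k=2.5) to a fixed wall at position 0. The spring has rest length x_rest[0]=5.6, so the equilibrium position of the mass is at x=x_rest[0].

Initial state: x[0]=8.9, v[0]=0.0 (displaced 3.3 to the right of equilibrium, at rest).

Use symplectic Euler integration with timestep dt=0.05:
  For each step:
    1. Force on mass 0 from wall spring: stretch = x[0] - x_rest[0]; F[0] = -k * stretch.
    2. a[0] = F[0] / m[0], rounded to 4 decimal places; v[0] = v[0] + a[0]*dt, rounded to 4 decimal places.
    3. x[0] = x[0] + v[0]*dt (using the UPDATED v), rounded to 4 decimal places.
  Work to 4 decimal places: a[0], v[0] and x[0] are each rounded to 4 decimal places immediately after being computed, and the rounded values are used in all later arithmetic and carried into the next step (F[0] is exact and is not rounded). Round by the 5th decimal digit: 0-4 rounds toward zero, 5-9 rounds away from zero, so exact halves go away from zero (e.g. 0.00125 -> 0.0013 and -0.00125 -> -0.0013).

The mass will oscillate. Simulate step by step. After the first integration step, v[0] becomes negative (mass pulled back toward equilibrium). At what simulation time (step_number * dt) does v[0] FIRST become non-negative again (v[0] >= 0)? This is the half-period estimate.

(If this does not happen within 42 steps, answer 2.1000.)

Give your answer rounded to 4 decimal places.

Answer: 1.5500

Derivation:
Step 0: x=[8.9000] v=[0.0000]
Step 1: x=[8.8656] v=[-0.6875]
Step 2: x=[8.7972] v=[-1.3678]
Step 3: x=[8.6955] v=[-2.0339]
Step 4: x=[8.5616] v=[-2.6788]
Step 5: x=[8.3968] v=[-3.2958]
Step 6: x=[8.2029] v=[-3.8785]
Step 7: x=[7.9819] v=[-4.4208]
Step 8: x=[7.7361] v=[-4.9170]
Step 9: x=[7.4680] v=[-5.3620]
Step 10: x=[7.1804] v=[-5.7512]
Step 11: x=[6.8764] v=[-6.0805]
Step 12: x=[6.5591] v=[-6.3464]
Step 13: x=[6.2318] v=[-6.5462]
Step 14: x=[5.8979] v=[-6.6778]
Step 15: x=[5.5609] v=[-6.7399]
Step 16: x=[5.2243] v=[-6.7318]
Step 17: x=[4.8916] v=[-6.6535]
Step 18: x=[4.5663] v=[-6.5059]
Step 19: x=[4.2518] v=[-6.2905]
Step 20: x=[3.9513] v=[-6.0096]
Step 21: x=[3.6680] v=[-5.6661]
Step 22: x=[3.4048] v=[-5.2636]
Step 23: x=[3.1645] v=[-4.8063]
Step 24: x=[2.9496] v=[-4.2989]
Step 25: x=[2.7623] v=[-3.7467]
Step 26: x=[2.6045] v=[-3.1555]
Step 27: x=[2.4779] v=[-2.5314]
Step 28: x=[2.3839] v=[-1.8810]
Step 29: x=[2.3234] v=[-1.2110]
Step 30: x=[2.2970] v=[-0.5284]
Step 31: x=[2.3050] v=[0.1597]
First v>=0 after going negative at step 31, time=1.5500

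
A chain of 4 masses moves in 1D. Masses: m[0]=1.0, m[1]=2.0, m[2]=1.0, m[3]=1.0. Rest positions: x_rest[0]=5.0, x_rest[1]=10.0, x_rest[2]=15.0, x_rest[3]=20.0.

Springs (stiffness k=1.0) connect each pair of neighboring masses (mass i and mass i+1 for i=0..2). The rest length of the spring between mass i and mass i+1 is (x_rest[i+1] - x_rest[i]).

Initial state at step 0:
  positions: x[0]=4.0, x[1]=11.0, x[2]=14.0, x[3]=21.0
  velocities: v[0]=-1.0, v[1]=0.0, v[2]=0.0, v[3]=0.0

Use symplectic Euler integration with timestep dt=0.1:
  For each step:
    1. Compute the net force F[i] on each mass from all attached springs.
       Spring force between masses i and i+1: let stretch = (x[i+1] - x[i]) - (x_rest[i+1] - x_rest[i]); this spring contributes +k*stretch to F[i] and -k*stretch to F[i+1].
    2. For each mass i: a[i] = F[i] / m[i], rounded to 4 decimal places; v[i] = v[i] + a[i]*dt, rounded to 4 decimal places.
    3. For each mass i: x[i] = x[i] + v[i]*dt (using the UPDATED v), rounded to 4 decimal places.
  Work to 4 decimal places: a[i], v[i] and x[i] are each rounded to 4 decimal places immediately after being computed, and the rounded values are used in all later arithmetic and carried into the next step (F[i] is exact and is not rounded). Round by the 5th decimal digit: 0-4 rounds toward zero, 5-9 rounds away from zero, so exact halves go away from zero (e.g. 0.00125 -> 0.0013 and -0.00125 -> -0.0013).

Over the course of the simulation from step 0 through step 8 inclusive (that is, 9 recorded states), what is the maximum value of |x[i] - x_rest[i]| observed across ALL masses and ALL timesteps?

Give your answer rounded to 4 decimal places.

Answer: 1.1960

Derivation:
Step 0: x=[4.0000 11.0000 14.0000 21.0000] v=[-1.0000 0.0000 0.0000 0.0000]
Step 1: x=[3.9200 10.9800 14.0400 20.9800] v=[-0.8000 -0.2000 0.4000 -0.2000]
Step 2: x=[3.8606 10.9400 14.1188 20.9406] v=[-0.5940 -0.4000 0.7880 -0.3940]
Step 3: x=[3.8220 10.8805 14.2340 20.8830] v=[-0.3861 -0.5950 1.1523 -0.5762]
Step 4: x=[3.8040 10.8025 14.3822 20.8089] v=[-0.1803 -0.7803 1.4819 -0.7411]
Step 5: x=[3.8060 10.7074 14.5589 20.7205] v=[0.0196 -0.9512 1.7666 -0.8838]
Step 6: x=[3.8270 10.5970 14.7587 20.6205] v=[0.2097 -1.1037 1.9976 -1.0000]
Step 7: x=[3.8657 10.4736 14.9755 20.5119] v=[0.3867 -1.2341 2.1676 -1.0862]
Step 8: x=[3.9205 10.3397 15.2026 20.3979] v=[0.5475 -1.3394 2.2711 -1.1398]
Max displacement = 1.1960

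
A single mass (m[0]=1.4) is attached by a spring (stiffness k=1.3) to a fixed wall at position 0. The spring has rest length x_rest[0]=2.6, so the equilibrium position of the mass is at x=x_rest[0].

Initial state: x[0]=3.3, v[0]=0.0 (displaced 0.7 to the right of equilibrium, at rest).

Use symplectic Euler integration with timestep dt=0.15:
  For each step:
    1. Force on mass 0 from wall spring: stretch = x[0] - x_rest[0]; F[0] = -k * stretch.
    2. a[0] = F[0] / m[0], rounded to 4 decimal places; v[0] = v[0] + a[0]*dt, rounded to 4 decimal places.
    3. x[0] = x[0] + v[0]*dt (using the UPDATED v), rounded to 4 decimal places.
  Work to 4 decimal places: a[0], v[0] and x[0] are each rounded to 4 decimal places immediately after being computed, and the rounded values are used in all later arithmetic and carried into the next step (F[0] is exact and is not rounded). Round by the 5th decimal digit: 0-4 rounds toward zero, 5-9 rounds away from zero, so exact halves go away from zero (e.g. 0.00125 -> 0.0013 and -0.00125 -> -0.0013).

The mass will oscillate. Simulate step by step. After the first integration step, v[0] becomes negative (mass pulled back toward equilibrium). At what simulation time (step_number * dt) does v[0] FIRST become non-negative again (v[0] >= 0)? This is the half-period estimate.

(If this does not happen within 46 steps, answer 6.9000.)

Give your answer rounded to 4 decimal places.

Step 0: x=[3.3000] v=[0.0000]
Step 1: x=[3.2854] v=[-0.0975]
Step 2: x=[3.2565] v=[-0.1930]
Step 3: x=[3.2138] v=[-0.2844]
Step 4: x=[3.1583] v=[-0.3699]
Step 5: x=[3.0911] v=[-0.4477]
Step 6: x=[3.0137] v=[-0.5161]
Step 7: x=[2.9276] v=[-0.5737]
Step 8: x=[2.8347] v=[-0.6193]
Step 9: x=[2.7369] v=[-0.6520]
Step 10: x=[2.6362] v=[-0.6711]
Step 11: x=[2.5348] v=[-0.6761]
Step 12: x=[2.4348] v=[-0.6670]
Step 13: x=[2.3382] v=[-0.6440]
Step 14: x=[2.2471] v=[-0.6075]
Step 15: x=[2.1634] v=[-0.5583]
Step 16: x=[2.0888] v=[-0.4975]
Step 17: x=[2.0249] v=[-0.4263]
Step 18: x=[1.9730] v=[-0.3462]
Step 19: x=[1.9342] v=[-0.2589]
Step 20: x=[1.9093] v=[-0.1662]
Step 21: x=[1.8988] v=[-0.0700]
Step 22: x=[1.9030] v=[0.0277]
First v>=0 after going negative at step 22, time=3.3000

Answer: 3.3000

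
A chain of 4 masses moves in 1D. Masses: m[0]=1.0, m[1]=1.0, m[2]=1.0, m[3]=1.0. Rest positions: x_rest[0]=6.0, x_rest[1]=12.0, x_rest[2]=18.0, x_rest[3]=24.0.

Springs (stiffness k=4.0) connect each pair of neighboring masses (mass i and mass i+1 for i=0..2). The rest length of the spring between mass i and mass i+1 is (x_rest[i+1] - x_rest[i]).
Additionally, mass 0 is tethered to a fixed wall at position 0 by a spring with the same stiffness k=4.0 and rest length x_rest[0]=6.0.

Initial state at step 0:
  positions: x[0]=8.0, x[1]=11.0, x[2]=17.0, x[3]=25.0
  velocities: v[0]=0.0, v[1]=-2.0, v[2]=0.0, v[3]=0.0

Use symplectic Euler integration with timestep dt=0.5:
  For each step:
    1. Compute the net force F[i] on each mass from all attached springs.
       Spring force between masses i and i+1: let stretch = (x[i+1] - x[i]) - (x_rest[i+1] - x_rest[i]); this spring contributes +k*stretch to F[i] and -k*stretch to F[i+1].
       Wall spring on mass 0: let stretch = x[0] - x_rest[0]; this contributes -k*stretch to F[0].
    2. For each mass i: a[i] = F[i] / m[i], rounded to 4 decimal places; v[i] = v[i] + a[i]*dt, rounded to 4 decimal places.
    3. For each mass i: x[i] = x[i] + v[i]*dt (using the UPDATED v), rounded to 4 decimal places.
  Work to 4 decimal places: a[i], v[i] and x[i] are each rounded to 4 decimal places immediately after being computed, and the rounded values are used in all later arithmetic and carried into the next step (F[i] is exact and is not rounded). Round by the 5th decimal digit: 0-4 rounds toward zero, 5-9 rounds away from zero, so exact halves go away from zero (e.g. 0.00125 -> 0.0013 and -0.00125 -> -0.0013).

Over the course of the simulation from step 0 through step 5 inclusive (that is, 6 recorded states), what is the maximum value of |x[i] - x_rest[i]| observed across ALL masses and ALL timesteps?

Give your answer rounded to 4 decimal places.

Answer: 3.0000

Derivation:
Step 0: x=[8.0000 11.0000 17.0000 25.0000] v=[0.0000 -2.0000 0.0000 0.0000]
Step 1: x=[3.0000 13.0000 19.0000 23.0000] v=[-10.0000 4.0000 4.0000 -4.0000]
Step 2: x=[5.0000 11.0000 19.0000 23.0000] v=[4.0000 -4.0000 0.0000 0.0000]
Step 3: x=[8.0000 11.0000 15.0000 25.0000] v=[6.0000 0.0000 -8.0000 4.0000]
Step 4: x=[6.0000 12.0000 17.0000 23.0000] v=[-4.0000 2.0000 4.0000 -4.0000]
Step 5: x=[4.0000 12.0000 20.0000 21.0000] v=[-4.0000 0.0000 6.0000 -4.0000]
Max displacement = 3.0000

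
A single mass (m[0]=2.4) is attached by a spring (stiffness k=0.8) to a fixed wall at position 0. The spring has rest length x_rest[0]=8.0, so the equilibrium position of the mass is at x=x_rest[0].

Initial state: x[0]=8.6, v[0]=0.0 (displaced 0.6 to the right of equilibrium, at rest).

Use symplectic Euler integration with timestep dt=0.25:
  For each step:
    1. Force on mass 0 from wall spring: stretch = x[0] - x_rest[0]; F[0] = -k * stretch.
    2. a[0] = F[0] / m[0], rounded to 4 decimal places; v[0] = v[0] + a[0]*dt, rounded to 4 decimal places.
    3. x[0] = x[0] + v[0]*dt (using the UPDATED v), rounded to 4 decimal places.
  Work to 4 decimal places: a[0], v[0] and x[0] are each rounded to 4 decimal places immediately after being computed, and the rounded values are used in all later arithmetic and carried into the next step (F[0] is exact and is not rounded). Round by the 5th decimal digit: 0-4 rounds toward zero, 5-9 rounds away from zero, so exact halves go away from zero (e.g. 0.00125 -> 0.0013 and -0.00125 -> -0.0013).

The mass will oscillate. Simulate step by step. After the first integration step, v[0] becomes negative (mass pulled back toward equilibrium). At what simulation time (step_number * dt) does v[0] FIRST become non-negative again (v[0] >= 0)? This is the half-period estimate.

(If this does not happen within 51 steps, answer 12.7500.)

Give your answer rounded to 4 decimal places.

Answer: 5.5000

Derivation:
Step 0: x=[8.6000] v=[0.0000]
Step 1: x=[8.5875] v=[-0.0500]
Step 2: x=[8.5628] v=[-0.0990]
Step 3: x=[8.5263] v=[-0.1459]
Step 4: x=[8.4789] v=[-0.1898]
Step 5: x=[8.4215] v=[-0.2297]
Step 6: x=[8.3553] v=[-0.2648]
Step 7: x=[8.2817] v=[-0.2944]
Step 8: x=[8.2022] v=[-0.3179]
Step 9: x=[8.1185] v=[-0.3348]
Step 10: x=[8.0323] v=[-0.3447]
Step 11: x=[7.9455] v=[-0.3474]
Step 12: x=[7.8598] v=[-0.3429]
Step 13: x=[7.7770] v=[-0.3312]
Step 14: x=[7.6989] v=[-0.3126]
Step 15: x=[7.6270] v=[-0.2875]
Step 16: x=[7.5629] v=[-0.2564]
Step 17: x=[7.5079] v=[-0.2200]
Step 18: x=[7.4632] v=[-0.1790]
Step 19: x=[7.4296] v=[-0.1343]
Step 20: x=[7.4079] v=[-0.0868]
Step 21: x=[7.3985] v=[-0.0375]
Step 22: x=[7.4017] v=[0.0126]
First v>=0 after going negative at step 22, time=5.5000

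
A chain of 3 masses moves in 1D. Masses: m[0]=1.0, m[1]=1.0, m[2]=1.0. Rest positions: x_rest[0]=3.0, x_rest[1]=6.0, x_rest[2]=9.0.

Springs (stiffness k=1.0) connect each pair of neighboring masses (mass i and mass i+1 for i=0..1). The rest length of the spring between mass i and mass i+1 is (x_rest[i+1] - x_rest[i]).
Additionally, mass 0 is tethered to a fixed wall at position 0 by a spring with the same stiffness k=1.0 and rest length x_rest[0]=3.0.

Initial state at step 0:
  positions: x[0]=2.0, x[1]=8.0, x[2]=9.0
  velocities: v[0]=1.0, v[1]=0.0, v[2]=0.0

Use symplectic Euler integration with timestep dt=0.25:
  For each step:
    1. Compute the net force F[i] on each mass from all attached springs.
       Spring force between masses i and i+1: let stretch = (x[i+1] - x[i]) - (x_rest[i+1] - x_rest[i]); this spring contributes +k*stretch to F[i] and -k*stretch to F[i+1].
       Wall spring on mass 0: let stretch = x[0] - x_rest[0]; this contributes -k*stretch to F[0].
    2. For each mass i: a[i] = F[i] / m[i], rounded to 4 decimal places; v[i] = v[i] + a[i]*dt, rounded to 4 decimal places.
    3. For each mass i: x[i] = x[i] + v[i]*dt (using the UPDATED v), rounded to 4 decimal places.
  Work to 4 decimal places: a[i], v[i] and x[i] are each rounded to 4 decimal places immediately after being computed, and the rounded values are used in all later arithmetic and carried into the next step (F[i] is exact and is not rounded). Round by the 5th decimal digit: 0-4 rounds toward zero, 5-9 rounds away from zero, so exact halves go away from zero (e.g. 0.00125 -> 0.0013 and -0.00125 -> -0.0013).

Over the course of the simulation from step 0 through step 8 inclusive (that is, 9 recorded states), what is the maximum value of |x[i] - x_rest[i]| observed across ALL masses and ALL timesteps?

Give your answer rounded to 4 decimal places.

Step 0: x=[2.0000 8.0000 9.0000] v=[1.0000 0.0000 0.0000]
Step 1: x=[2.5000 7.6875 9.1250] v=[2.0000 -1.2500 0.5000]
Step 2: x=[3.1680 7.1406 9.3477] v=[2.6719 -2.1875 0.8906]
Step 3: x=[3.8863 6.4834 9.6199] v=[2.8731 -2.6289 1.0888]
Step 4: x=[4.5240 5.8599 9.8836] v=[2.5508 -2.4941 1.0547]
Step 5: x=[4.9625 5.4044 10.0833] v=[1.7538 -1.8222 0.7988]
Step 6: x=[5.1184 5.2137 10.1781] v=[0.6237 -0.7630 0.3791]
Step 7: x=[4.9604 5.3273 10.1501] v=[-0.6321 0.4543 -0.1120]
Step 8: x=[4.5153 5.7194 10.0082] v=[-1.7805 1.5683 -0.5677]
Max displacement = 2.1184

Answer: 2.1184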